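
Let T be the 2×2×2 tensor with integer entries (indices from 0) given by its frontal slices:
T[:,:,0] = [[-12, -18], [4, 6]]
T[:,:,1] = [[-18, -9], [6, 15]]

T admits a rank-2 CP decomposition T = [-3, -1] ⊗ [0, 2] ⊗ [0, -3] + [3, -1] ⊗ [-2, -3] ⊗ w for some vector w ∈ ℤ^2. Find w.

w = [2, 3]

Subtract the known terms from T to get the rank-1 residual R = [3, -1] ⊗ [-2, -3] ⊗ w, so R[i,j,k] = a[i]·b[j]·w[k]. Pick indices with nonzero a[0]·b[0] = (3)·(-2) = -6. Only the fibre through (0,0,·) is needed: R[0,0,:] = T[0,0,:] − Σₗ aₗ[0]bₗ[0]cₗ = [-12, -18] − (-3)·(0)·[0, -3] = [-12, -18]. Then w[k] = R[0,0,k] / -6 for each k, giving w = [-12, -18] / -6 = [2, 3].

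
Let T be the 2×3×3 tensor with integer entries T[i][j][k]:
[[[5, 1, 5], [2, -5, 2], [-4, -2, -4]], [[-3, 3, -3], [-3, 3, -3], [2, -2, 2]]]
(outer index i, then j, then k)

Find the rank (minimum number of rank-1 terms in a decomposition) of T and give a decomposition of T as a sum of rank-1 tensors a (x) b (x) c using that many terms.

rank(T) = 2

Lower bound: the mode-2 unfolding of T (rows indexed by j, columns by (i,k) = (0,0), (0,1), (0,2), (1,0), (1,1), (1,2)) is [[5, 1, 5, -3, 3, -3], [2, -5, 2, -3, 3, -3], [-4, -2, -4, 2, -2, 2]].
There the 2×2 minor on rows j ∈ {0, 1}, columns (i,k) ∈ {(0,0), (0,1)} is det [[5, 1], [2, -5]] = -27 ≠ 0, so this unfolding has rank ≥ 2; CP rank is at least every unfolding rank, so rank(T) ≥ 2. (This is only a lower bound: in general the CP rank may exceed every unfolding rank, so we still need to exhibit 2 rank-1 terms summing to T.)
Upper bound — finding two terms. Write S_k = T[:,:,k] for the frontal slices: S₀ = [[5, 2, -4], [-3, -3, 2]], S₁ = [[1, -5, -2], [3, 3, -2]], S₂ = [[5, 2, -4], [-3, -3, 2]].
If T = a₁ (x) b₁ (x) c₁ + a₂ (x) b₂ (x) c₂ then each S_k = c₁[k]·a₁b₁ᵀ + c₂[k]·a₂b₂ᵀ. S₀ and S₁ are linearly independent, so a₁b₁ᵀ and a₂b₂ᵀ must span the same plane of matrices: they are the rank-1 matrices of the form x·S₀ + y·S₁.
The 2×2 minor of x·S₀ + y·S₁ on rows {0,1}, columns {0,1} is −9·x² − 9·xy + 18·y² = (-9)·(x + 2·y)(x − y), vanishing at (x:y) = (2:-1) and (1:1).
M₁ = 2·S₀ − S₁ = [[9, 9, -6], [-9, -9, 6]] = 3·[1, -1][3, 3, -2]ᵀ and M₂ = S₀ + S₁ = [[6, -3, -6], [0, 0, 0]] = 3·[1, 0][2, -1, -2]ᵀ, so take a₁ = [1, -1], b₁ = [3, 3, -2], a₂ = [1, 0], b₂ = [2, -1, -2].
Each slice is an integer combination of E₁ = a₁b₁ᵀ and E₂ = a₂b₂ᵀ: S₀ = E₁ + E₂, S₁ = −E₁ + 2·E₂, S₂ = E₁ + E₂; reading off coefficients, c₁ = [1, -1, 1] and c₂ = [1, 2, 1].
Hence T = [1, -1] (x) [3, 3, -2] (x) [1, -1, 1] + [1, 0] (x) [2, -1, -2] (x) [1, 2, 1], so rank(T) ≤ 2.
These bounds meet, so rank(T) = 2.
Check entry T[0,1,0] = 2: (1)·(3)·(1) + (1)·(-1)·(1) = 2.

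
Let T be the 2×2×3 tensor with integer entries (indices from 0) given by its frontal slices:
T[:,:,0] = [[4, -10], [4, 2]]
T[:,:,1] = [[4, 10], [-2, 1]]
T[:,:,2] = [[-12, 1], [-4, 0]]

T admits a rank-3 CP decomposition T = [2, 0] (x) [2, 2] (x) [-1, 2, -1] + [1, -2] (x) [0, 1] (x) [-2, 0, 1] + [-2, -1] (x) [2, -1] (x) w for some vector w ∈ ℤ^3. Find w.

Subtract the known terms from T to get the rank-1 residual R = [-2, -1] (x) [2, -1] (x) w, so R[i,j,k] = a[i]·b[j]·w[k]. Pick indices with nonzero a[0]·b[0] = (-2)·(2) = -4. Only the fibre through (0,0,·) is needed: R[0,0,:] = T[0,0,:] − Σₗ aₗ[0]bₗ[0]cₗ = [4, 4, -12] − (2)·(2)·[-1, 2, -1] − (1)·(0)·[-2, 0, 1] = [8, -4, -8]. Then w[k] = R[0,0,k] / -4 for each k, giving w = [8, -4, -8] / -4 = [-2, 1, 2].

w = [-2, 1, 2]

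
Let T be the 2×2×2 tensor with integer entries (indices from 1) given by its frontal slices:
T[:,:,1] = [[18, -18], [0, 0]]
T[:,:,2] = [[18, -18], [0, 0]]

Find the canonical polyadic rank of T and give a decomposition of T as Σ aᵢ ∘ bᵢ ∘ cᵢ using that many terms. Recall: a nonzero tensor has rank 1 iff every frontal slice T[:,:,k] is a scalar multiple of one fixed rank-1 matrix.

Lower bound: T ≠ 0 (e.g. T[1,1,1] = 18), so rank(T) ≥ 1.
Upper bound: if T = a ∘ b ∘ c then every fibre of T is a multiple of the corresponding factor, so read the factors off the fibres through the nonzero entry T[1,1,1] = 18.
The mode-1 fibre T[:,1,1] = [18, 0] gives a = (1, 0) (primitive direction); the mode-2 fibre T[1,:,1] = [18, -18] gives b = (1, -1); then c[k] = T[1,1,k] / (a[1]·b[1]) = [18, 18] / 1 = (18, 18).
Expanding (1, 0) ∘ (1, -1) ∘ (18, 18) reproduces all 8 entries of T, so T = (1, 0) ∘ (1, -1) ∘ (18, 18) and rank(T) ≤ 1.
These bounds meet, so rank(T) = 1.

rank(T) = 1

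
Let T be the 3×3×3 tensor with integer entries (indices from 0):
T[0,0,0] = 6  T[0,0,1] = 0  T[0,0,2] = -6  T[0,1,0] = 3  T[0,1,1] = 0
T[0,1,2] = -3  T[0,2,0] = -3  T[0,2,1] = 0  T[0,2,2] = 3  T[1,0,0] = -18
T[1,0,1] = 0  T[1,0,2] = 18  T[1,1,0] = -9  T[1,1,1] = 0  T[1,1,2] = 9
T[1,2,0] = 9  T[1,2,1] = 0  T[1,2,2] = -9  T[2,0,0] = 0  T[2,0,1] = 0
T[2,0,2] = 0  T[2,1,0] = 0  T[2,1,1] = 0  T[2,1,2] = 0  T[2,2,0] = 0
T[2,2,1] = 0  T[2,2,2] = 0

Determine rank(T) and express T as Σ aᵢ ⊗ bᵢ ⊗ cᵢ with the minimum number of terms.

rank(T) = 1

Lower bound: T ≠ 0 (e.g. T[0,0,0] = 6), so rank(T) ≥ 1.
Upper bound: if T = a ⊗ b ⊗ c then every fibre of T is a multiple of the corresponding factor, so read the factors off the fibres through the nonzero entry T[0,0,0] = 6.
The mode-1 fibre T[:,0,0] = [6, -18, 0] gives a = [1, -3, 0] (primitive direction); the mode-2 fibre T[0,:,0] = [6, 3, -3] gives b = [2, 1, -1]; then c[k] = T[0,0,k] / (a[0]·b[0]) = [6, 0, -6] / 2 = [3, 0, -3].
Expanding [1, -3, 0] ⊗ [2, 1, -1] ⊗ [3, 0, -3] reproduces all 27 entries of T, so T = [1, -3, 0] ⊗ [2, 1, -1] ⊗ [3, 0, -3] and rank(T) ≤ 1.
These bounds meet, so rank(T) = 1.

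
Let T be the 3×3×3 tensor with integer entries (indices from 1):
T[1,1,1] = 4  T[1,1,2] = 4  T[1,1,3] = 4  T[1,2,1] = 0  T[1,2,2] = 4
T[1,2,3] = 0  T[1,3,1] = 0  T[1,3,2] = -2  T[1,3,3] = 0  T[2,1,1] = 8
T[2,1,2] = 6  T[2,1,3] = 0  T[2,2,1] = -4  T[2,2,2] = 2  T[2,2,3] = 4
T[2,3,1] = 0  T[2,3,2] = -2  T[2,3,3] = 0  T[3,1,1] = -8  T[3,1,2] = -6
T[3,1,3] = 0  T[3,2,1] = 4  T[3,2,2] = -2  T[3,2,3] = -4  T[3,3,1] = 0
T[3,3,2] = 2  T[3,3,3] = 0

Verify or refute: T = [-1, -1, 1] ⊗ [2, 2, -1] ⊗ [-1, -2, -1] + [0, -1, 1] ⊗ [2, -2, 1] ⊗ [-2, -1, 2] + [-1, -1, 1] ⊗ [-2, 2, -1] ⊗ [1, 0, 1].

No

Reconstruct entry (2,3,1) from the claimed factors: Σₗ aₗ[2]bₗ[3]cₗ[1] = (-1)·(-1)·(-1) + (-1)·(1)·(-2) + (-1)·(-1)·(1) = 2, but T[2,3,1] = 0. The claim is false.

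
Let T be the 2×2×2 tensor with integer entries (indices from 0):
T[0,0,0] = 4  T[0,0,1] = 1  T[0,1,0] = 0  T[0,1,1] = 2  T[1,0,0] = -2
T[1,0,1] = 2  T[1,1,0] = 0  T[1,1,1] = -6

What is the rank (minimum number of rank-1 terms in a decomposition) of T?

2

Lower bound: the mode-3 unfolding of T (rows indexed by k, columns by (i,j) = (0,0), (0,1), (1,0), (1,1)) is [[4, 0, -2, 0], [1, 2, 2, -6]].
There the 2×2 minor on rows k ∈ {0, 1}, columns (i,j) ∈ {(0,0), (0,1)} is det [[4, 0], [1, 2]] = 8 ≠ 0, so this unfolding has rank ≥ 2; CP rank is at least every unfolding rank, so rank(T) ≥ 2. (Unfolding ranks only ever bound the CP rank from below — rank(T) can be strictly larger than all of them — so the matching upper bound has to come from an explicit 2-term decomposition.)
Upper bound — finding two terms. Write S_k = T[:,:,k] for the frontal slices: S₀ = [[4, 0], [-2, 0]], S₁ = [[1, 2], [2, -6]].
If T = a₁ (x) b₁ (x) c₁ + a₂ (x) b₂ (x) c₂ then each S_k = c₁[k]·a₁b₁ᵀ + c₂[k]·a₂b₂ᵀ. S₀ and S₁ are linearly independent, so a₁b₁ᵀ and a₂b₂ᵀ must span the same plane of matrices: they are the rank-1 matrices of the form x·S₀ + y·S₁.
det(x·S₀ + y·S₁) is −20·xy − 10·y² = (-10)·(y)(2·x + y), vanishing at (x:y) = (1:0) and (1:-2).
M₁ = S₀ = [[4, 0], [-2, 0]] = 2·[2, -1][1, 0]ᵀ and M₂ = S₀ − 2·S₁ = [[2, -4], [-6, 12]] = 2·[1, -3][1, -2]ᵀ, so take a₁ = [2, -1], b₁ = [1, 0], a₂ = [1, -3], b₂ = [1, -2].
Each slice is an integer combination of E₁ = a₁b₁ᵀ and E₂ = a₂b₂ᵀ: S₀ = 2·E₁, S₁ = E₁ − E₂; reading off coefficients, c₁ = [2, 1] and c₂ = [0, -1].
Hence T = [2, -1] (x) [1, 0] (x) [2, 1] + [1, -3] (x) [1, -2] (x) [0, -1], so rank(T) ≤ 2.
These bounds meet, so rank(T) = 2.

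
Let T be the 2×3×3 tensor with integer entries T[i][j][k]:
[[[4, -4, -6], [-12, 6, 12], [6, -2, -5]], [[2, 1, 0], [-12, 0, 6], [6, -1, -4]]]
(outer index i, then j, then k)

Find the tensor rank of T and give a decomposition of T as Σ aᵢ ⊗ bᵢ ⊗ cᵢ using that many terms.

rank(T) = 3

Lower bound: the mode-2 unfolding of T (rows indexed by j, columns by (i,k) = (0,0), (0,1), (0,2), (1,0), (1,1), (1,2)) is [[4, -4, -6, 2, 1, 0], [-12, 6, 12, -12, 0, 6], [6, -2, -5, 6, -1, -4]].
There the 3×3 minor on rows j ∈ {0, 1, 2}, columns (i,k) ∈ {(0,0), (0,1), (1,0)} is det [[4, -4, 2], [-12, 6, -12], [6, -2, 6]] = 24 ≠ 0, so this unfolding has rank ≥ 3; CP rank is at least every unfolding rank, so rank(T) ≥ 3. (Unfolding ranks only ever bound the CP rank from below — rank(T) can be strictly larger than all of them — so the matching upper bound has to come from an explicit 3-term decomposition.)
Upper bound: T is a sum of 3 rank-1 terms, T = [1, -1] ⊗ [1, -1, 0] ⊗ [0, -2, -2] + [1, 2] ⊗ [0, 2, -1] ⊗ [-2, 0, 1] + [2, 1] ⊗ [1, -2, 1] ⊗ [2, -1, -2] (written with every a and b primitive with positive leading entry and the scale carried by c; CP decompositions are not unique, and this one is verified by expanding entrywise), so rank(T) ≤ 3.
These bounds meet, so rank(T) = 3.
Check entry T[0,1,0] = -12: (1)·(-1)·(0) + (1)·(2)·(-2) + (2)·(-2)·(2) = -12.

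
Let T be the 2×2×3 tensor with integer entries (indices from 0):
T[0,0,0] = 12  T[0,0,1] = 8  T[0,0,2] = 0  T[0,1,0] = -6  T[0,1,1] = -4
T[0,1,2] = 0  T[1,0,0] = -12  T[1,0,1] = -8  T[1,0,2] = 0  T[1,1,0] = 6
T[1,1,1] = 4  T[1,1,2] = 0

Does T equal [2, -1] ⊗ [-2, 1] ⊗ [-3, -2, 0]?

Reconstruct entry (1,0,0) from the claimed factors: Σₗ aₗ[1]bₗ[0]cₗ[0] = (-1)·(-2)·(-3) = -6, but T[1,0,0] = -12. The claim is false.

No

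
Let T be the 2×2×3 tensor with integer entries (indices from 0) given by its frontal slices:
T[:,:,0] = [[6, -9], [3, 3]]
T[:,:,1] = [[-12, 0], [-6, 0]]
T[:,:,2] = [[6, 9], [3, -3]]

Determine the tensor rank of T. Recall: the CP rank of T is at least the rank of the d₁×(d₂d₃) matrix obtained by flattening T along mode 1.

Lower bound: the mode-3 unfolding of T (rows indexed by k, columns by (i,j) = (0,0), (0,1), (1,0), (1,1)) is [[6, -9, 3, 3], [-12, 0, -6, 0], [6, 9, 3, -3]].
There the 2×2 minor on rows k ∈ {0, 1}, columns (i,j) ∈ {(0,0), (0,1)} is det [[6, -9], [-12, 0]] = -108 ≠ 0, so this unfolding has rank ≥ 2; CP rank is at least every unfolding rank, so rank(T) ≥ 2. (This is only a lower bound: in general the CP rank may exceed every unfolding rank, so we still need to exhibit 2 rank-1 terms summing to T.)
Upper bound — finding two terms. Write S_k = T[:,:,k] for the frontal slices: S₀ = [[6, -9], [3, 3]], S₁ = [[-12, 0], [-6, 0]], S₂ = [[6, 9], [3, -3]].
If T = a₁ (x) b₁ (x) c₁ + a₂ (x) b₂ (x) c₂ then each S_k = c₁[k]·a₁b₁ᵀ + c₂[k]·a₂b₂ᵀ. S₀ and S₁ are linearly independent, so a₁b₁ᵀ and a₂b₂ᵀ must span the same plane of matrices: they are the rank-1 matrices of the form x·S₀ + y·S₁.
det(x·S₀ + y·S₁) is 45·x² − 90·xy = 45·(x − 2·y)(x), vanishing at (x:y) = (2:1) and (0:1).
M₁ = 2·S₀ + S₁ = [[0, -18], [0, 6]] = (-6)·(3, -1)(0, 1)ᵀ and M₂ = S₁ = [[-12, 0], [-6, 0]] = (-6)·(2, 1)(1, 0)ᵀ, so take a₁ = (3, -1), b₁ = (0, 1), a₂ = (2, 1), b₂ = (1, 0).
Each slice is an integer combination of E₁ = a₁b₁ᵀ and E₂ = a₂b₂ᵀ: S₀ = −3·E₁ + 3·E₂, S₁ = −6·E₂, S₂ = 3·E₁ + 3·E₂; reading off coefficients, c₁ = (-3, 0, 3) and c₂ = (3, -6, 3).
Hence T = (3, -1) (x) (0, 1) (x) (-3, 0, 3) + (2, 1) (x) (1, 0) (x) (3, -6, 3), so rank(T) ≤ 2.
These bounds meet, so rank(T) = 2.

2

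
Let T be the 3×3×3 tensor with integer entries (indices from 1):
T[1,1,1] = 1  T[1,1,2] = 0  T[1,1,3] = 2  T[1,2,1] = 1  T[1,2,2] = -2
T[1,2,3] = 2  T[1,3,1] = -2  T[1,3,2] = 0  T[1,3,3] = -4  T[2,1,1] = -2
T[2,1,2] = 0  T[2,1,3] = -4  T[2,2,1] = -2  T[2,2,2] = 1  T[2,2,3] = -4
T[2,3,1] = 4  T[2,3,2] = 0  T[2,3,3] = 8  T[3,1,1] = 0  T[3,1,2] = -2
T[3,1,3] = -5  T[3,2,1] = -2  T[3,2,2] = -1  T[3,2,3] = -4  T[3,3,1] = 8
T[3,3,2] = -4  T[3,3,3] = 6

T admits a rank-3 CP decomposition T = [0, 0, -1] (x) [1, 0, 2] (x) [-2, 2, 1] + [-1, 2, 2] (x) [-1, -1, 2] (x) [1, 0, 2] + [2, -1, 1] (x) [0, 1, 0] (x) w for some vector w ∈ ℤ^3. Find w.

Subtract the known terms from T to get the rank-1 residual R = [2, -1, 1] (x) [0, 1, 0] (x) w, so R[i,j,k] = a[i]·b[j]·w[k]. Pick indices with nonzero a[1]·b[2] = (2)·(1) = 2. Only the fibre through (1,2,·) is needed: R[1,2,:] = T[1,2,:] − Σₗ aₗ[1]bₗ[2]cₗ = [1, -2, 2] − (0)·(0)·[-2, 2, 1] − (-1)·(-1)·[1, 0, 2] = [0, -2, 0]. Then w[k] = R[1,2,k] / 2 for each k, giving w = [0, -2, 0] / 2 = [0, -1, 0].

w = [0, -1, 0]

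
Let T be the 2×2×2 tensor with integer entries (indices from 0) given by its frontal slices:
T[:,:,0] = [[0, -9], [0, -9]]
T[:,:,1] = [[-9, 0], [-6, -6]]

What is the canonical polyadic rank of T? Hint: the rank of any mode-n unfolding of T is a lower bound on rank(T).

2

Lower bound: the mode-1 unfolding of T (rows indexed by i, columns by (j,k) = (0,0), (0,1), (1,0), (1,1)) is [[0, -9, -9, 0], [0, -6, -9, -6]].
There the 2×2 minor on rows i ∈ {0, 1}, columns (j,k) ∈ {(0,1), (1,0)} is det [[-9, -9], [-6, -9]] = 27 ≠ 0, so this unfolding has rank ≥ 2; CP rank is at least every unfolding rank, so rank(T) ≥ 2. (This is only a lower bound: in general the CP rank may exceed every unfolding rank, so we still need to exhibit 2 rank-1 terms summing to T.)
Upper bound — finding two terms. Write S_k = T[:,:,k] for the frontal slices: S₀ = [[0, -9], [0, -9]], S₁ = [[-9, 0], [-6, -6]].
If T = a₁ (x) b₁ (x) c₁ + a₂ (x) b₂ (x) c₂ then each S_k = c₁[k]·a₁b₁ᵀ + c₂[k]·a₂b₂ᵀ. S₀ and S₁ are linearly independent, so a₁b₁ᵀ and a₂b₂ᵀ must span the same plane of matrices: they are the rank-1 matrices of the form x·S₀ + y·S₁.
det(x·S₀ + y·S₁) is 27·xy + 54·y² = 27·(x + 2·y)(y), vanishing at (x:y) = (2:-1) and (1:0).
M₁ = 2·S₀ − S₁ = [[9, -18], [6, -12]] = 3·[3, 2][1, -2]ᵀ and M₂ = S₀ = [[0, -9], [0, -9]] = (-9)·[1, 1][0, 1]ᵀ, so take a₁ = [3, 2], b₁ = [1, -2], a₂ = [1, 1], b₂ = [0, 1].
Each slice is an integer combination of E₁ = a₁b₁ᵀ and E₂ = a₂b₂ᵀ: S₀ = −9·E₂, S₁ = −3·E₁ − 18·E₂; reading off coefficients, c₁ = [0, -3] and c₂ = [-9, -18].
Hence T = [3, 2] (x) [1, -2] (x) [0, -3] + [1, 1] (x) [0, 1] (x) [-9, -18], so rank(T) ≤ 2.
These bounds meet, so rank(T) = 2.
Check entry T[1,0,1] = -6: (2)·(1)·(-3) + (1)·(0)·(-18) = -6.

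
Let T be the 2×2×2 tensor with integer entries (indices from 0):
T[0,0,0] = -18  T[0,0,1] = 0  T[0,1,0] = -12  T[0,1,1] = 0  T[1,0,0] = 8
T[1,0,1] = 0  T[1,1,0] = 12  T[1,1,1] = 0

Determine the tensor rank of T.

2

Lower bound: the mode-2 unfolding of T (rows indexed by j, columns by (i,k) = (0,0), (0,1), (1,0), (1,1)) is [[-18, 0, 8, 0], [-12, 0, 12, 0]].
There the 2×2 minor on rows j ∈ {0, 1}, columns (i,k) ∈ {(0,0), (1,0)} is det [[-18, 8], [-12, 12]] = -120 ≠ 0, so this unfolding has rank ≥ 2; CP rank is at least every unfolding rank, so rank(T) ≥ 2. (This is only a lower bound: in general the CP rank may exceed every unfolding rank, so we still need to exhibit 2 rank-1 terms summing to T.)
Upper bound — finding two terms. Every mode-3 slice of T is a multiple of one matrix: T[:,:,k] = c[k]·M with c = [1, 0] and M = [[-18, -12], [8, 12]] (rows indexed by i, columns by j). So it suffices to write M as a sum of two rank-1 matrices.
Splitting M by its rows (i = 0, 1), M = [1, 0][-18, -12]ᵀ + [0, 1][8, 12]ᵀ.
Hence T = [1, 0] ⊗ [-18, -12] ⊗ [1, 0] + [0, 1] ⊗ [8, 12] ⊗ [1, 0], so rank(T) ≤ 2.
These bounds meet, so rank(T) = 2.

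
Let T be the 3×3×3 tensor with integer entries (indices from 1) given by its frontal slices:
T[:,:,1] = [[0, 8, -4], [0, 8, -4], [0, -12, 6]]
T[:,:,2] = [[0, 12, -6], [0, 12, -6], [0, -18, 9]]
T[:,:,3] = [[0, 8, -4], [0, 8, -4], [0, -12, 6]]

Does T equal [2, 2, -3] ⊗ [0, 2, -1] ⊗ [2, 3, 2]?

Reconstruct entrywise from the claimed factors. For example, T[2,3,2] = -6 and Σₗ aₗ[2]bₗ[3]cₗ[2] = (2)·(-1)·(3) = -6; checking all 27 entries, every one matches. The claim holds.

Yes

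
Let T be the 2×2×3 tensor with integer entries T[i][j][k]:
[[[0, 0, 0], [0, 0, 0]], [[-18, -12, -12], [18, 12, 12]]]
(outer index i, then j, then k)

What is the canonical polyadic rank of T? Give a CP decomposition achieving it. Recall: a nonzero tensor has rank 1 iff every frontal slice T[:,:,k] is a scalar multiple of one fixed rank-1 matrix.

rank(T) = 1

Lower bound: T ≠ 0 (e.g. T[1,0,0] = -18), so rank(T) ≥ 1.
Upper bound: if T = a ⊗ b ⊗ c then every fibre of T is a multiple of the corresponding factor, so read the factors off the fibres through the nonzero entry T[1,0,0] = -18.
The mode-1 fibre T[:,0,0] = [0, -18] gives a = [0, 1] (primitive direction); the mode-2 fibre T[1,:,0] = [-18, 18] gives b = [1, -1]; then c[k] = T[1,0,k] / (a[1]·b[0]) = [-18, -12, -12] / 1 = [-18, -12, -12].
Expanding [0, 1] ⊗ [1, -1] ⊗ [-18, -12, -12] reproduces all 12 entries of T, so T = [0, 1] ⊗ [1, -1] ⊗ [-18, -12, -12] and rank(T) ≤ 1.
These bounds meet, so rank(T) = 1.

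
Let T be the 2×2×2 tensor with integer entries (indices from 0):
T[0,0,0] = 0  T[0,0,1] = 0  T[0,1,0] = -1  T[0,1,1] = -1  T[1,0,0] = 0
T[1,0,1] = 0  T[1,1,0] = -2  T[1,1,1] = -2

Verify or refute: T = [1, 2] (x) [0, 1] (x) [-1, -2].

No

Reconstruct entry (0,1,1) from the claimed factors: Σₗ aₗ[0]bₗ[1]cₗ[1] = (1)·(1)·(-2) = -2, but T[0,1,1] = -1. The claim is false.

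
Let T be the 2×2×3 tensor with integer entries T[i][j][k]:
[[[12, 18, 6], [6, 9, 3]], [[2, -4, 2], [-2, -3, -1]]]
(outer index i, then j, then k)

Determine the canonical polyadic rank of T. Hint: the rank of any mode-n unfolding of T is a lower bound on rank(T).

Lower bound: in the mode-1 unfolding of T (rows indexed by i, columns by (j,k)) the 2×2 minor on rows i ∈ {0, 1}, columns (j,k) ∈ {(0,0), (0,1)} is det [[12, 18], [2, -4]] = -84 ≠ 0, so that unfolding has rank ≥ 2 and hence rank(T) ≥ 2 (CP rank is at least every unfolding rank, though it can be larger).
Upper bound: with S_k = T[:,:,k], the two rank-1 terms a₁b₁ᵀ, a₂b₂ᵀ are the rank-1 members of the pencil x·S₀ + y·S₁.
det(x·S₀ + y·S₁) is −36·x² − 66·xy − 18·y² = (-6)·(2·x + 3·y)(3·x + y), vanishing at (x:y) = (3:-2) and (1:-3).
M₁ = 3·S₀ − 2·S₁ = [[0, 0], [14, 0]] = 14·(0, 1)(1, 0)ᵀ and M₂ = S₀ − 3·S₁ = [[-42, -21], [14, 7]] = (-7)·(3, -1)(2, 1)ᵀ, so take a₁ = (0, 1), b₁ = (1, 0), a₂ = (3, -1), b₂ = (2, 1).
Each slice is an integer combination of E₁ = a₁b₁ᵀ and E₂ = a₂b₂ᵀ: S₀ = 6·E₁ + 2·E₂, S₁ = 2·E₁ + 3·E₂, S₂ = 4·E₁ + E₂; reading off coefficients, c₁ = (6, 2, 4) and c₂ = (2, 3, 1).
Hence T = (0, 1) ⊗ (1, 0) ⊗ (6, 2, 4) + (3, -1) ⊗ (2, 1) ⊗ (2, 3, 1), so rank(T) ≤ 2.
These bounds meet, so rank(T) = 2.

2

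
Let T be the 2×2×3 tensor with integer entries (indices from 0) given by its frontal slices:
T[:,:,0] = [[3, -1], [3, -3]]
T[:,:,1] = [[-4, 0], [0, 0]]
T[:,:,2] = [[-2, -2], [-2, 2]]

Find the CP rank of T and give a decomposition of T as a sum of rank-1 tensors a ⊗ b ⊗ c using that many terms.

rank(T) = 3

Lower bound: the mode-3 unfolding of T (rows indexed by k, columns by (i,j) = (0,0), (0,1), (1,0), (1,1)) is [[3, -1, 3, -3], [-4, 0, 0, 0], [-2, -2, -2, 2]].
There the 3×3 minor on rows k ∈ {0, 1, 2}, columns (i,j) ∈ {(0,0), (0,1), (1,0)} is det [[3, -1, 3], [-4, 0, 0], [-2, -2, -2]] = 32 ≠ 0, so this unfolding has rank ≥ 3; CP rank is at least every unfolding rank, so rank(T) ≥ 3. (Flattening ranks never certify an upper bound on CP rank; for that we must actually write T with 3 rank-1 terms.)
Upper bound: T is a sum of 3 rank-1 terms, T = (0, 1) ⊗ (1, -1) ⊗ (4, 0, 0) + (1, -1) ⊗ (1, -1) ⊗ (1, 0, 2) + (1, 0) ⊗ (1, 0) ⊗ (2, -4, -4) (one valid choice — decompositions are not unique — normalised so each a, b is primitive with positive first nonzero entry; check it by expanding all entries), so rank(T) ≤ 3.
These bounds meet, so rank(T) = 3.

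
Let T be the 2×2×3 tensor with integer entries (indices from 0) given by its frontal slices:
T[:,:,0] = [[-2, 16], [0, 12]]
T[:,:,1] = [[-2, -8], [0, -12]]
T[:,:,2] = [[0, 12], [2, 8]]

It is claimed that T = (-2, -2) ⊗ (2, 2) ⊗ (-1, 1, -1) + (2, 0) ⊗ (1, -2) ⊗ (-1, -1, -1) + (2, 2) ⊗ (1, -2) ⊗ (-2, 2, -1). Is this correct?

Reconstruct entrywise from the claimed factors. For example, T[1,1,2] = 8 and Σₗ aₗ[1]bₗ[1]cₗ[2] = (-2)·(2)·(-1) + (0)·(-2)·(-1) + (2)·(-2)·(-1) = 8; checking all 12 entries, every one matches. The claim holds.

Yes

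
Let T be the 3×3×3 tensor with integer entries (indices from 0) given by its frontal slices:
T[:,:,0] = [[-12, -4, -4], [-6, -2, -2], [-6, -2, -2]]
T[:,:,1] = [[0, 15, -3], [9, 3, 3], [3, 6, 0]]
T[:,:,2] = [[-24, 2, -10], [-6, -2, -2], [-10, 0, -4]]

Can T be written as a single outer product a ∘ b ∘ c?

No

The mode-2 unfolding of T (rows indexed by j, columns by (i,k) = (0,0), (0,1), (0,2), (1,0), (1,1), (1,2), (2,0), (2,1), (2,2)) is [[-12, 0, -24, -6, 9, -6, -6, 3, -10], [-4, 15, 2, -2, 3, -2, -2, 6, 0], [-4, -3, -10, -2, 3, -2, -2, 0, -4]].
There the 2×2 minor on rows j ∈ {0, 1}, columns (i,k) ∈ {(0,0), (0,1)} is det [[-12, 0], [-4, 15]] = -180 ≠ 0, so this unfolding has rank ≥ 2; CP rank is at least every unfolding rank, so rank(T) ≥ 2.
In particular rank(T) ≥ 2 > 1, so T is not rank-1.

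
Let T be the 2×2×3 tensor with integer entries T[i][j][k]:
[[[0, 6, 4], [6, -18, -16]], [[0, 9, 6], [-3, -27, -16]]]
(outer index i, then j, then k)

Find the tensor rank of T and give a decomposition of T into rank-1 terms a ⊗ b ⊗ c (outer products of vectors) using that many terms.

rank(T) = 2

Lower bound: the mode-3 unfolding of T (rows indexed by k, columns by (i,j) = (0,0), (0,1), (1,0), (1,1)) is [[0, 6, 0, -3], [6, -18, 9, -27], [4, -16, 6, -16]].
There the 2×2 minor on rows k ∈ {0, 1}, columns (i,j) ∈ {(0,0), (0,1)} is det [[0, 6], [6, -18]] = -36 ≠ 0, so this unfolding has rank ≥ 2; CP rank is at least every unfolding rank, so rank(T) ≥ 2. (This is only a lower bound: in general the CP rank may exceed every unfolding rank, so we still need to exhibit 2 rank-1 terms summing to T.)
Upper bound — finding two terms. Write S_k = T[:,:,k] for the frontal slices: S₀ = [[0, 6], [0, -3]], S₁ = [[6, -18], [9, -27]], S₂ = [[4, -16], [6, -16]].
If T = a₁ ⊗ b₁ ⊗ c₁ + a₂ ⊗ b₂ ⊗ c₂ then each S_k = c₁[k]·a₁b₁ᵀ + c₂[k]·a₂b₂ᵀ. S₀ and S₁ are linearly independent, so a₁b₁ᵀ and a₂b₂ᵀ must span the same plane of matrices: they are the rank-1 matrices of the form x·S₀ + y·S₁.
det(x·S₀ + y·S₁) is −72·xy = (-72)·(y)(x), vanishing at (x:y) = (1:0) and (0:1).
M₁ = S₀ = [[0, 6], [0, -3]] = 3·(2, -1)(0, 1)ᵀ and M₂ = S₁ = [[6, -18], [9, -27]] = 3·(2, 3)(1, -3)ᵀ, so take a₁ = (2, -1), b₁ = (0, 1), a₂ = (2, 3), b₂ = (1, -3).
Each slice is an integer combination of E₁ = a₁b₁ᵀ and E₂ = a₂b₂ᵀ: S₀ = 3·E₁, S₁ = 3·E₂, S₂ = −2·E₁ + 2·E₂; reading off coefficients, c₁ = (3, 0, -2) and c₂ = (0, 3, 2).
Hence T = (2, -1) ⊗ (0, 1) ⊗ (3, 0, -2) + (2, 3) ⊗ (1, -3) ⊗ (0, 3, 2), so rank(T) ≤ 2.
These bounds meet, so rank(T) = 2.
Check entry T[0,0,0] = 0: (2)·(0)·(3) + (2)·(1)·(0) = 0.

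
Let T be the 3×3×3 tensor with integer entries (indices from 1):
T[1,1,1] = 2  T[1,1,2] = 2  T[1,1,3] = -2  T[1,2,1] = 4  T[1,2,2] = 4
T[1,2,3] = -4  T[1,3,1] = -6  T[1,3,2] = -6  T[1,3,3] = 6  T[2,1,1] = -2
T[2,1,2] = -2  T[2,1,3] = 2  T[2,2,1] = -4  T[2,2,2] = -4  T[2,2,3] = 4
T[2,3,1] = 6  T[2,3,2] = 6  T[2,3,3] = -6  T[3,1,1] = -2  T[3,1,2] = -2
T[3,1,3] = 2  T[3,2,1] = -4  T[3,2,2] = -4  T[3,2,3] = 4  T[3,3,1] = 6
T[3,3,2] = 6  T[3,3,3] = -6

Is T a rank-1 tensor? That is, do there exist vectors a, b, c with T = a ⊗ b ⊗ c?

Yes

If T = a ⊗ b ⊗ c then every fibre of T is a multiple of the corresponding factor, so read the factors off the fibres through the nonzero entry T[1,1,1] = 2.
The mode-1 fibre T[:,1,1] = [2, -2, -2] gives a = (1, -1, -1) (primitive direction); the mode-2 fibre T[1,:,1] = [2, 4, -6] gives b = (1, 2, -3); then c[k] = T[1,1,k] / (a[1]·b[1]) = [2, 2, -2] / 1 = (2, 2, -2).
Expanding (1, -1, -1) ⊗ (1, 2, -3) ⊗ (2, 2, -2) reproduces all 27 entries of T, so T = (1, -1, -1) ⊗ (1, 2, -3) ⊗ (2, 2, -2) and rank(T) ≤ 1.
Equivalently every frontal slice T[:,:,k] is c[k] times the rank-1 matrix (1, -1, -1) ⊗ (1, 2, -3). So T has rank 1 (it is nonzero).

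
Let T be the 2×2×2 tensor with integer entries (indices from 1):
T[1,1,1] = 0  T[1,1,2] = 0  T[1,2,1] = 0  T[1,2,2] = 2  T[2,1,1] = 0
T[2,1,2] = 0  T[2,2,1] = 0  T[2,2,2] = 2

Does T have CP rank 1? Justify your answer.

Yes

If T = a ⊗ b ⊗ c then every fibre of T is a multiple of the corresponding factor, so read the factors off the fibres through the nonzero entry T[1,2,2] = 2.
The mode-1 fibre T[:,2,2] = [2, 2] gives a = [1, 1] (primitive direction); the mode-2 fibre T[1,:,2] = [0, 2] gives b = [0, 1]; then c[k] = T[1,2,k] / (a[1]·b[2]) = [0, 2] / 1 = [0, 2].
Expanding [1, 1] ⊗ [0, 1] ⊗ [0, 2] reproduces all 8 entries of T, so T = [1, 1] ⊗ [0, 1] ⊗ [0, 2] and rank(T) ≤ 1.
Equivalently every frontal slice T[:,:,k] is c[k] times the rank-1 matrix [1, 1] ⊗ [0, 1]. So T has rank 1 (it is nonzero).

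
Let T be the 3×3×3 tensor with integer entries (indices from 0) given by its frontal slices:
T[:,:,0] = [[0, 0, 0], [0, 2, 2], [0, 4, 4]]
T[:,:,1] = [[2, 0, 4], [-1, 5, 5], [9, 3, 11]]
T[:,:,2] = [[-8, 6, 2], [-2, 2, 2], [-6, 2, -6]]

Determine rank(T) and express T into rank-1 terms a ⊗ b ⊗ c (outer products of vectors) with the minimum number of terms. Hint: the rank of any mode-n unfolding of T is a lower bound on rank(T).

Lower bound: in the mode-1 unfolding of T (rows indexed by i, columns by (j,k)) the 3×3 minor on rows i ∈ {0, 1, 2}, columns (j,k) ∈ {(0,1), (0,2), (1,0)} is det [[2, -8, 0], [-1, -2, 2], [9, -6, 4]] = -168 ≠ 0, so that unfolding has rank ≥ 3 and hence rank(T) ≥ 3 (CP rank is at least every unfolding rank, though it can be larger).
Upper bound: T is a sum of 3 rank-1 terms, T = (0, 1, 2) ⊗ (0, 1, 1) ⊗ (2, 4, 0) + (1, 0, 2) ⊗ (2, -1, 1) ⊗ (0, 2, -2) + (2, 1, -1) ⊗ (1, -1, -1) ⊗ (0, -1, -2) (one valid choice — decompositions are not unique — normalised so each a, b is primitive with positive first nonzero entry; check it by expanding all entries), so rank(T) ≤ 3.
These bounds meet, so rank(T) = 3.

rank(T) = 3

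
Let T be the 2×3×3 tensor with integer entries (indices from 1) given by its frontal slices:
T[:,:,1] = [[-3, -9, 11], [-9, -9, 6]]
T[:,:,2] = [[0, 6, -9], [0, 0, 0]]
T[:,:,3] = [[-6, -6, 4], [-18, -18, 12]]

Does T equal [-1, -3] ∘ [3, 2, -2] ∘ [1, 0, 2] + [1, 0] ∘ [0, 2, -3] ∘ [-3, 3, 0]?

Reconstruct entry (1,2,1) from the claimed factors: Σₗ aₗ[1]bₗ[2]cₗ[1] = (-1)·(2)·(1) + (1)·(2)·(-3) = -8, but T[1,2,1] = -9. The claim is false.

No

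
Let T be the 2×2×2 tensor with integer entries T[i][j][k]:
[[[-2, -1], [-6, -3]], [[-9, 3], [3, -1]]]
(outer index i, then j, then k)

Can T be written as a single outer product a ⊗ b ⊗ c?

No

The mode-2 unfolding of T (rows indexed by j, columns by (i,k) = (0,0), (0,1), (1,0), (1,1)) is [[-2, -1, -9, 3], [-6, -3, 3, -1]].
There the 2×2 minor on rows j ∈ {0, 1}, columns (i,k) ∈ {(0,0), (1,0)} is det [[-2, -9], [-6, 3]] = -60 ≠ 0, so this unfolding has rank ≥ 2; CP rank is at least every unfolding rank, so rank(T) ≥ 2.
In particular rank(T) ≥ 2 > 1, so T is not rank-1.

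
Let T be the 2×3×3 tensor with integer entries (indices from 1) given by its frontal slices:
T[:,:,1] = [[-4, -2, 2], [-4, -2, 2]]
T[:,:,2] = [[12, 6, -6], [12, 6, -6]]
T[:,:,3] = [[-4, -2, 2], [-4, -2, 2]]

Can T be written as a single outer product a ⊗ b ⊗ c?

Yes

If T = a ⊗ b ⊗ c then every fibre of T is a multiple of the corresponding factor, so read the factors off the fibres through the nonzero entry T[1,1,1] = -4.
The mode-1 fibre T[:,1,1] = [-4, -4] gives a = [1, 1] (primitive direction); the mode-2 fibre T[1,:,1] = [-4, -2, 2] gives b = [2, 1, -1]; then c[k] = T[1,1,k] / (a[1]·b[1]) = [-4, 12, -4] / 2 = [-2, 6, -2].
Expanding [1, 1] ⊗ [2, 1, -1] ⊗ [-2, 6, -2] reproduces all 18 entries of T, so T = [1, 1] ⊗ [2, 1, -1] ⊗ [-2, 6, -2] and rank(T) ≤ 1.
Equivalently every frontal slice T[:,:,k] is c[k] times the rank-1 matrix [1, 1] ⊗ [2, 1, -1]. So T has rank 1 (it is nonzero).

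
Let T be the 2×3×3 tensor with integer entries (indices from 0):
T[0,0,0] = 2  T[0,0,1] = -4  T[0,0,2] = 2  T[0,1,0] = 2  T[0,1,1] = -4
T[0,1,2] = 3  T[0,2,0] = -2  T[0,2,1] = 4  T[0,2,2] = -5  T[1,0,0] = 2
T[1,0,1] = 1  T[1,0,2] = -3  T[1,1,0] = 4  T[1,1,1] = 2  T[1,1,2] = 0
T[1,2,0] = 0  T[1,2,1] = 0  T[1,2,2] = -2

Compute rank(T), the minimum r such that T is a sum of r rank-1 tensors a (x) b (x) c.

3

Lower bound: the mode-3 unfolding of T (rows indexed by k, columns by (i,j) = (0,0), (0,1), (0,2), (1,0), (1,1), (1,2)) is [[2, 2, -2, 2, 4, 0], [-4, -4, 4, 1, 2, 0], [2, 3, -5, -3, 0, -2]].
There the 3×3 minor on rows k ∈ {0, 1, 2}, columns (i,j) ∈ {(0,0), (0,1), (1,0)} is det [[2, 2, 2], [-4, -4, 1], [2, 3, -3]] = -10 ≠ 0, so this unfolding has rank ≥ 3; CP rank is at least every unfolding rank, so rank(T) ≥ 3. (This is only a lower bound: in general the CP rank may exceed every unfolding rank, so we still need to exhibit 3 rank-1 terms summing to T.)
Upper bound: T is a sum of 3 rank-1 terms, T = [0, 1] (x) [1, 2, 0] (x) [2, 1, 1] + [1, 0] (x) [1, 1, -1] (x) [2, -4, 4] + [1, 2] (x) [2, 1, 1] (x) [0, 0, -1] (one valid choice — decompositions are not unique — normalised so each a, b is primitive with positive first nonzero entry; check it by expanding all entries), so rank(T) ≤ 3.
These bounds meet, so rank(T) = 3.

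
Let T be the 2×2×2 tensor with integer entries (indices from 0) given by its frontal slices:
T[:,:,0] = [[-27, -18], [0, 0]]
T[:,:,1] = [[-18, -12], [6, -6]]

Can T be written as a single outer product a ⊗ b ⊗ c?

The mode-1 unfolding of T (rows indexed by i, columns by (j,k) = (0,0), (0,1), (1,0), (1,1)) is [[-27, -18, -18, -12], [0, 6, 0, -6]].
There the 2×2 minor on rows i ∈ {0, 1}, columns (j,k) ∈ {(0,0), (0,1)} is det [[-27, -18], [0, 6]] = -162 ≠ 0, so this unfolding has rank ≥ 2; CP rank is at least every unfolding rank, so rank(T) ≥ 2.
In particular rank(T) ≥ 2 > 1, so T is not rank-1.

No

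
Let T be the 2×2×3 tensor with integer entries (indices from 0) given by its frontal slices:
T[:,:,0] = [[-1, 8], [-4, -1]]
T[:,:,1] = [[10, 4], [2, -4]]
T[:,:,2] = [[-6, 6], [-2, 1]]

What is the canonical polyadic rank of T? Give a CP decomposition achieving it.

Lower bound: the mode-3 unfolding of T (rows indexed by k, columns by (i,j) = (0,0), (0,1), (1,0), (1,1)) is [[-1, 8, -4, -1], [10, 4, 2, -4], [-6, 6, -2, 1]].
There the 3×3 minor on rows k ∈ {0, 1, 2}, columns (i,j) ∈ {(0,0), (0,1), (1,0)} is det [[-1, 8, -4], [10, 4, 2], [-6, 6, -2]] = -252 ≠ 0, so this unfolding has rank ≥ 3; CP rank is at least every unfolding rank, so rank(T) ≥ 3. (This is only a lower bound: in general the CP rank may exceed every unfolding rank, so we still need to exhibit 3 rank-1 terms summing to T.)
Upper bound: T is a sum of 3 rank-1 terms, T = (1, 0) (x) (1, -2) (x) (-1, -2, -2) + (2, -1) (x) (1, 1) (x) (2, 2, 0) + (2, 1) (x) (2, -1) (x) (-1, 2, -1) (one valid choice — decompositions are not unique — normalised so each a, b is primitive with positive first nonzero entry; check it by expanding all entries), so rank(T) ≤ 3.
These bounds meet, so rank(T) = 3.
Check entry T[0,0,0] = -1: (1)·(1)·(-1) + (2)·(1)·(2) + (2)·(2)·(-1) = -1.

rank(T) = 3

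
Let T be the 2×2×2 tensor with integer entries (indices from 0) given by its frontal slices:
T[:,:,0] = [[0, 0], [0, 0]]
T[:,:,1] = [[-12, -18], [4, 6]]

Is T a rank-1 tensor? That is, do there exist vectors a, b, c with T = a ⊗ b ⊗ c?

If T = a ⊗ b ⊗ c then every fibre of T is a multiple of the corresponding factor, so read the factors off the fibres through the nonzero entry T[0,0,1] = -12.
The mode-1 fibre T[:,0,1] = [-12, 4] gives a = (3, -1) (primitive direction); the mode-2 fibre T[0,:,1] = [-12, -18] gives b = (2, 3); then c[k] = T[0,0,k] / (a[0]·b[0]) = [0, -12] / 6 = (0, -2).
Expanding (3, -1) ⊗ (2, 3) ⊗ (0, -2) reproduces all 8 entries of T, so T = (3, -1) ⊗ (2, 3) ⊗ (0, -2) and rank(T) ≤ 1.
Equivalently every frontal slice T[:,:,k] is c[k] times the rank-1 matrix (3, -1) ⊗ (2, 3). So T has rank 1 (it is nonzero).

Yes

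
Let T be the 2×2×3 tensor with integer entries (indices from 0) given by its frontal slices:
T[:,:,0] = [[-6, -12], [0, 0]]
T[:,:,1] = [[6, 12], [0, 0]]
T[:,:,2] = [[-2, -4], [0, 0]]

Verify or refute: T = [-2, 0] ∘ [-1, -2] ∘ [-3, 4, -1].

Reconstruct entry (0,0,1) from the claimed factors: Σₗ aₗ[0]bₗ[0]cₗ[1] = (-2)·(-1)·(4) = 8, but T[0,0,1] = 6. The claim is false.

No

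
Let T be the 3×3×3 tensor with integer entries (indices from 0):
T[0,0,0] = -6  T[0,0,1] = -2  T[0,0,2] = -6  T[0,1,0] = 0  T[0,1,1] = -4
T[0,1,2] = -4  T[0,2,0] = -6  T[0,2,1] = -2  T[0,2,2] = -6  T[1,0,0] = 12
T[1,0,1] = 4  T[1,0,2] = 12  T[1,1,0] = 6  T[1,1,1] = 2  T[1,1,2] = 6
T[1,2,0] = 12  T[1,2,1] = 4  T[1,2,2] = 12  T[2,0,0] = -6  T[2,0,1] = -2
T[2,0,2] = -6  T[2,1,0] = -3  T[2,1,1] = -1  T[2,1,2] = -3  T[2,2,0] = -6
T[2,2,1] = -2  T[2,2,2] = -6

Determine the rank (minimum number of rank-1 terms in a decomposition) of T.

Lower bound: the mode-2 unfolding of T (rows indexed by j, columns by (i,k) = (0,0), (0,1), (0,2), (1,0), (1,1), (1,2), (2,0), (2,1), (2,2)) is [[-6, -2, -6, 12, 4, 12, -6, -2, -6], [0, -4, -4, 6, 2, 6, -3, -1, -3], [-6, -2, -6, 12, 4, 12, -6, -2, -6]].
There the 2×2 minor on rows j ∈ {0, 1}, columns (i,k) ∈ {(0,0), (0,1)} is det [[-6, -2], [0, -4]] = 24 ≠ 0, so this unfolding has rank ≥ 2; CP rank is at least every unfolding rank, so rank(T) ≥ 2. (This is only a lower bound: in general the CP rank may exceed every unfolding rank, so we still need to exhibit 2 rank-1 terms summing to T.)
Upper bound — finding two terms. Write S_k = T[:,:,k] for the frontal slices: S₀ = [[-6, 0, -6], [12, 6, 12], [-6, -3, -6]], S₁ = [[-2, -4, -2], [4, 2, 4], [-2, -1, -2]], S₂ = [[-6, -4, -6], [12, 6, 12], [-6, -3, -6]].
If T = a₁ (x) b₁ (x) c₁ + a₂ (x) b₂ (x) c₂ then each S_k = c₁[k]·a₁b₁ᵀ + c₂[k]·a₂b₂ᵀ. S₀ and S₁ are linearly independent, so a₁b₁ᵀ and a₂b₂ᵀ must span the same plane of matrices: they are the rank-1 matrices of the form x·S₀ + y·S₁.
The 2×2 minor of x·S₀ + y·S₁ on rows {0,1}, columns {0,1} is −36·x² + 24·xy + 12·y² = (-12)·(x − y)(3·x + y), vanishing at (x:y) = (1:1) and (1:-3).
M₁ = S₀ + S₁ = [[-8, -4, -8], [16, 8, 16], [-8, -4, -8]] = (-4)·[1, -2, 1][2, 1, 2]ᵀ and M₂ = S₀ − 3·S₁ = [[0, 12, 0], [0, 0, 0], [0, 0, 0]] = 12·[1, 0, 0][0, 1, 0]ᵀ, so take a₁ = [1, -2, 1], b₁ = [2, 1, 2], a₂ = [1, 0, 0], b₂ = [0, 1, 0].
Each slice is an integer combination of E₁ = a₁b₁ᵀ and E₂ = a₂b₂ᵀ: S₀ = −3·E₁ + 3·E₂, S₁ = −E₁ − 3·E₂, S₂ = −3·E₁ − E₂; reading off coefficients, c₁ = [-3, -1, -3] and c₂ = [3, -3, -1].
Hence T = [1, -2, 1] (x) [2, 1, 2] (x) [-3, -1, -3] + [1, 0, 0] (x) [0, 1, 0] (x) [3, -3, -1], so rank(T) ≤ 2.
These bounds meet, so rank(T) = 2.

2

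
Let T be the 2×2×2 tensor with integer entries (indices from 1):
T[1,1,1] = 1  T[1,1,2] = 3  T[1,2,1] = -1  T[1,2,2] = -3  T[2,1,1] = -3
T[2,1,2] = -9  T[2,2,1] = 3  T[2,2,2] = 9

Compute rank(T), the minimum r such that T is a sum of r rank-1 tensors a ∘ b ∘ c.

Lower bound: T ≠ 0 (e.g. T[1,1,1] = 1), so rank(T) ≥ 1.
Upper bound: the mode-1 fibre T[:,1,1] = [1, -3] gives a = [1, -3] (primitive direction); the mode-2 fibre T[1,:,1] = [1, -1] gives b = [1, -1]; then c[k] = T[1,1,k] / (a[1]·b[1]) = [1, 3] / 1 = [1, 3].
Expanding [1, -3] ∘ [1, -1] ∘ [1, 3] reproduces all 8 entries of T, so T = [1, -3] ∘ [1, -1] ∘ [1, 3] and rank(T) ≤ 1.
These bounds meet, so rank(T) = 1.

1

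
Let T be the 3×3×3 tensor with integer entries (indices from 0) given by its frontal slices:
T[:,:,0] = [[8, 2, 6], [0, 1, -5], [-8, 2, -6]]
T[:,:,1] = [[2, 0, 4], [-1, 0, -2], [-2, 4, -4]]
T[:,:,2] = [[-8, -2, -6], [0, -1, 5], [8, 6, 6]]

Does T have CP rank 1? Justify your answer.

The mode-3 unfolding of T (rows indexed by k, columns by (i,j) = (0,0), (0,1), (0,2), (1,0), (1,1), (1,2), (2,0), (2,1), (2,2)) is [[8, 2, 6, 0, 1, -5, -8, 2, -6], [2, 0, 4, -1, 0, -2, -2, 4, -4], [-8, -2, -6, 0, -1, 5, 8, 6, 6]].
There the 3×3 minor on rows k ∈ {0, 1, 2}, columns (i,j) ∈ {(0,0), (0,1), (2,1)} is det [[8, 2, 2], [2, 0, 4], [-8, -2, 6]] = -32 ≠ 0, so this unfolding has rank ≥ 3; CP rank is at least every unfolding rank, so rank(T) ≥ 3.
In particular rank(T) ≥ 3 > 1, so T is not rank-1.

No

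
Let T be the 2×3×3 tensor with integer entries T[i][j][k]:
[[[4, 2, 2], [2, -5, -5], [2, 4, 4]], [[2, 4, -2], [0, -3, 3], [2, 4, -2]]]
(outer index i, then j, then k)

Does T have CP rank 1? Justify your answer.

No

The mode-3 unfolding of T (rows indexed by k, columns by (i,j) = (0,0), (0,1), (0,2), (1,0), (1,1), (1,2)) is [[4, 2, 2, 2, 0, 2], [2, -5, 4, 4, -3, 4], [2, -5, 4, -2, 3, -2]].
There the 3×3 minor on rows k ∈ {0, 1, 2}, columns (i,j) ∈ {(0,0), (0,1), (1,0)} is det [[4, 2, 2], [2, -5, 4], [2, -5, -2]] = 144 ≠ 0, so this unfolding has rank ≥ 3; CP rank is at least every unfolding rank, so rank(T) ≥ 3.
In particular rank(T) ≥ 3 > 1, so T is not rank-1.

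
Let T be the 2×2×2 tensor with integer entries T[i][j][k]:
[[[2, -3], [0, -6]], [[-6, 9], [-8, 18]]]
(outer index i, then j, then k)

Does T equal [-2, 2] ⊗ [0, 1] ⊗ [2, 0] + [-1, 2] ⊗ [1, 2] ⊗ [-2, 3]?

Reconstruct entry (1,0,0) from the claimed factors: Σₗ aₗ[1]bₗ[0]cₗ[0] = (2)·(0)·(2) + (2)·(1)·(-2) = -4, but T[1,0,0] = -6. The claim is false.

No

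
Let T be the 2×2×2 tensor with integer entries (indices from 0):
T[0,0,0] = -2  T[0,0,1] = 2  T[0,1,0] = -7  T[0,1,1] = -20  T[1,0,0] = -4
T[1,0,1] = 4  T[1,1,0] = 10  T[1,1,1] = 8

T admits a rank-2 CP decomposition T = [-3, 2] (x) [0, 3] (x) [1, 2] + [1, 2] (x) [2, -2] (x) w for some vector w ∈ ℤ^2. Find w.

w = [-1, 1]

Subtract the known terms from T to get the rank-1 residual R = [1, 2] (x) [2, -2] (x) w, so R[i,j,k] = a[i]·b[j]·w[k]. Pick indices with nonzero a[0]·b[0] = (1)·(2) = 2. Only the fibre through (0,0,·) is needed: R[0,0,:] = T[0,0,:] − Σₗ aₗ[0]bₗ[0]cₗ = [-2, 2] − (-3)·(0)·[1, 2] = [-2, 2]. Then w[k] = R[0,0,k] / 2 for each k, giving w = [-2, 2] / 2 = [-1, 1].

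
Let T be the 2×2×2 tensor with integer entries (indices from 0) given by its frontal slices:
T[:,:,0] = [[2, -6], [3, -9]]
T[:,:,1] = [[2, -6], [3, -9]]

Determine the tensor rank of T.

1

Lower bound: T ≠ 0 (e.g. T[0,0,0] = 2), so rank(T) ≥ 1.
Upper bound: the mode-1 fibre T[:,0,0] = [2, 3] gives a = [2, 3] (primitive direction); the mode-2 fibre T[0,:,0] = [2, -6] gives b = [1, -3]; then c[k] = T[0,0,k] / (a[0]·b[0]) = [2, 2] / 2 = [1, 1].
Expanding [2, 3] (x) [1, -3] (x) [1, 1] reproduces all 8 entries of T, so T = [2, 3] (x) [1, -3] (x) [1, 1] and rank(T) ≤ 1.
These bounds meet, so rank(T) = 1.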